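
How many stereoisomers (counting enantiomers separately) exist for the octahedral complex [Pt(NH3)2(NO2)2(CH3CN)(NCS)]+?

8

The six octahedral sites form three mutually perpendicular trans pairs.
The distinct arrangements are (6 in all): NH3 trans, NO2 trans; NH3 cis, NO2 cis (3 arrangements, 2 chiral); NH3 cis, NO2 trans; NH3 trans, NO2 cis.
Of these, 2 lack any improper symmetry element and so occur as enantiomeric pairs, giving 6 + 2 = 8 stereoisomers in total.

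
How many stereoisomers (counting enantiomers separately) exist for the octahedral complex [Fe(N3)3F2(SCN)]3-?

An octahedron has six vertices in three trans pairs; every non-trans pair is cis.
Systematic placement gives 3 geometric isomers: N3 mer, F trans; N3 fac, F cis; N3 mer, F cis.
Each arrangement has an internal mirror plane or centre of symmetry, so none is chiral.

3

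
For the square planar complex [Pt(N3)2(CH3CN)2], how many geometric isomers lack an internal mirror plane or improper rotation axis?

In a square planar complex each vertex has one trans partner and two cis neighbours.
Systematic placement gives 2 geometric isomers: N3 cis; N3 trans.
Each arrangement has an internal mirror plane or centre of symmetry, so none is chiral.

0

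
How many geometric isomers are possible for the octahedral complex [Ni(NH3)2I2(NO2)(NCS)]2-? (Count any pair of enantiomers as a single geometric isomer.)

6

An octahedron has six vertices in three trans pairs; every non-trans pair is cis.
Systematic placement gives 6 geometric isomers: NH3 cis, I trans; NH3 trans, I trans; NH3 cis, I cis (3 arrangements, 2 chiral); NH3 trans, I cis.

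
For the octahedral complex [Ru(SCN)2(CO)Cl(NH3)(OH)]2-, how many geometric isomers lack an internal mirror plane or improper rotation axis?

The six octahedral sites form three mutually perpendicular trans pairs.
Systematic enumeration (placing each ligand type in turn and discarding arrangements equivalent by rotation or reflection) gives 9 geometric isomers.
Of these, 6 lack any improper symmetry element and so occur as enantiomeric pairs, giving 9 + 6 = 15 stereoisomers in total.

6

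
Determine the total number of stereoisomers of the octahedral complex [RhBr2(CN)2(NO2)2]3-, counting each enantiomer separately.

In an octahedral complex each vertex has one trans partner and four cis neighbours.
The distinct arrangements are (5 in all): Br trans, CN trans, NO2 trans; Br trans, CN cis, NO2 cis; Br cis, CN cis, NO2 trans; Br cis, CN cis, NO2 cis (chiral); Br cis, CN trans, NO2 cis.
One of these lacks any improper symmetry element and so occurs as an enantiomeric pair, giving 5 + 1 = 6 stereoisomers in total.

6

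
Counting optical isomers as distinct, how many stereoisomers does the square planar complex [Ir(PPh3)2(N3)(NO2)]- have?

The distinct arrangements are (2 in all): PPh3 cis; PPh3 trans.
Each arrangement has an internal mirror plane or centre of symmetry, so none is chiral.

2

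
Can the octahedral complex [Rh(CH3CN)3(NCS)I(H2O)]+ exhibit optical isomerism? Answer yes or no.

yes

The six octahedral sites form three mutually perpendicular trans pairs.
The distinct arrangements are (4 in all): CH3CN mer (3 arrangements); CH3CN fac (chiral).
One of these lacks any improper symmetry element and so occurs as an enantiomeric pair, giving 4 + 1 = 5 stereoisomers in total.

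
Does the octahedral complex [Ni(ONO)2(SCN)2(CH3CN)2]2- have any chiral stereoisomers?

An octahedron has six vertices in three trans pairs; every non-trans pair is cis.
There are 5 geometric isomers: ONO trans, SCN trans, CH3CN trans; ONO cis, SCN cis, CH3CN trans; ONO cis, SCN trans, CH3CN cis; ONO cis, SCN cis, CH3CN cis (chiral); ONO trans, SCN cis, CH3CN cis.
One of these lacks any improper symmetry element and so occurs as an enantiomeric pair, giving 5 + 1 = 6 stereoisomers in total.

yes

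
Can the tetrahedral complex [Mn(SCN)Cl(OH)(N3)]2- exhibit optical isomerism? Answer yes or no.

In a tetrahedral complex all four positions are equivalent and every pair of ligands is adjacent — there is no cis/trans distinction.
Only one geometric arrangement is possible; it has no improper symmetry element, so it exists as a pair of enantiomers (2 stereoisomers).

yes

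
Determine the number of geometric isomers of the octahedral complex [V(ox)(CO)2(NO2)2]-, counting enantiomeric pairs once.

3

The six octahedral sites form three mutually perpendicular trans pairs.
Each ox is bidentate and must span two cis positions.
Working through the distinct placements yields 3 geometric isomers: CO trans, NO2 cis; CO cis, NO2 cis (chiral); CO cis, NO2 trans.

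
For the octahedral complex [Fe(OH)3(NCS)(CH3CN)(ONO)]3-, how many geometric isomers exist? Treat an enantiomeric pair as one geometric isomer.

In an octahedral complex each vertex has one trans partner and four cis neighbours.
Systematic placement gives 4 geometric isomers: OH mer (3 arrangements); OH fac (chiral).

4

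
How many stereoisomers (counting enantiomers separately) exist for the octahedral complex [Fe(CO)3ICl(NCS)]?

5

In an octahedral complex each vertex has one trans partner and four cis neighbours.
Systematic placement gives 4 geometric isomers: CO mer (3 arrangements); CO fac (chiral).
One of these lacks any improper symmetry element and so occurs as an enantiomeric pair, giving 4 + 1 = 5 stereoisomers in total.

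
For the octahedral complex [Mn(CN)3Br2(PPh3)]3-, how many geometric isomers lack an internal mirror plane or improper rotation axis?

The six octahedral sites form three mutually perpendicular trans pairs.
There are 3 geometric isomers: CN mer, Br trans; CN fac, Br cis; CN mer, Br cis.
Each arrangement has an internal mirror plane or centre of symmetry, so none is chiral.

0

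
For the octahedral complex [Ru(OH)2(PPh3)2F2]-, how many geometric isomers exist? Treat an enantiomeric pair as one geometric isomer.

An octahedron has six vertices in three trans pairs; every non-trans pair is cis.
The distinct arrangements are (5 in all): OH trans, PPh3 trans, F trans; OH cis, PPh3 cis, F trans; OH cis, PPh3 trans, F cis; OH cis, PPh3 cis, F cis (chiral); OH trans, PPh3 cis, F cis.

5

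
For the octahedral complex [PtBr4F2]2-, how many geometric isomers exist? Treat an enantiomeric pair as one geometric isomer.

2

The six octahedral sites form three mutually perpendicular trans pairs.
Working through the distinct placements yields 2 geometric isomers: F trans; F cis.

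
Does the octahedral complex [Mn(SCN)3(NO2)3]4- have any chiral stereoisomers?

no

The distinct arrangements are (2 in all): SCN mer; SCN fac.
Each arrangement has an internal mirror plane or centre of symmetry, so none is chiral.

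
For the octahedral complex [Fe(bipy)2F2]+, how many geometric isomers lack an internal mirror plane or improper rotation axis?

1

The six octahedral sites form three mutually perpendicular trans pairs.
Each bipy is bidentate and must span two cis positions.
Systematic placement gives 2 geometric isomers: F trans; F cis (chiral).
One of these lacks any improper symmetry element and so occurs as an enantiomeric pair, giving 2 + 1 = 3 stereoisomers in total.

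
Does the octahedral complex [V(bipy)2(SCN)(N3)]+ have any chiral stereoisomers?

yes

An octahedron has six vertices in three trans pairs; every non-trans pair is cis.
Each bipy is bidentate and must span two cis positions.
Working through the distinct placements yields 2 geometric isomers: SCN and N3 mutually trans; SCN and N3 mutually cis (chiral).
One of these lacks any improper symmetry element and so occurs as an enantiomeric pair, giving 2 + 1 = 3 stereoisomers in total.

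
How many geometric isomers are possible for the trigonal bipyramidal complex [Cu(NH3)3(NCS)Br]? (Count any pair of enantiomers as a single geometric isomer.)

4

A trigonal bipyramid has two axial and three equatorial sites, which are chemically inequivalent.
The distinct arrangements are (4 in all): NCS axial, Br axial; NCS equatorial, Br axial; NCS axial, Br equatorial; NCS equatorial, Br equatorial.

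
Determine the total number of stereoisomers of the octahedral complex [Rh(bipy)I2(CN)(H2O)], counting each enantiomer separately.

6

In an octahedral complex each vertex has one trans partner and four cis neighbours.
Each bipy is bidentate and must span two cis positions.
Working through the distinct placements yields 4 geometric isomers: I cis (3 arrangements, 2 chiral); I trans.
Of these, 2 lack any improper symmetry element and so occur as enantiomeric pairs, giving 4 + 2 = 6 stereoisomers in total.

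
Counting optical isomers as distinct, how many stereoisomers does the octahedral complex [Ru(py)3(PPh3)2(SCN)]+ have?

An octahedron has six vertices in three trans pairs; every non-trans pair is cis.
There are 3 geometric isomers: py mer, PPh3 trans; py mer, PPh3 cis; py fac, PPh3 cis.
Each arrangement has an internal mirror plane or centre of symmetry, so none is chiral.

3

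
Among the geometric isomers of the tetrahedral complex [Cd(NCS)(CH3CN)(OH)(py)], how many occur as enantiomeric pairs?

Only one geometric arrangement is possible; it has no improper symmetry element, so it exists as a pair of enantiomers (2 stereoisomers).

1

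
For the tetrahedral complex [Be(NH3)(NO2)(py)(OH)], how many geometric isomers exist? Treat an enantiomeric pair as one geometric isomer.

1

In a tetrahedral complex all four positions are equivalent and every pair of ligands is adjacent — there is no cis/trans distinction.
Only one geometric arrangement is possible; it has no improper symmetry element, so it exists as a pair of enantiomers (2 stereoisomers).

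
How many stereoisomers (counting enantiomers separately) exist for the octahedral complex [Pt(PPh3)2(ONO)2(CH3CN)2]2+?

6

An octahedron has six vertices in three trans pairs; every non-trans pair is cis.
Working through the distinct placements yields 5 geometric isomers: PPh3 trans, ONO trans, CH3CN trans; PPh3 cis, ONO cis, CH3CN trans; PPh3 trans, ONO cis, CH3CN cis; PPh3 cis, ONO cis, CH3CN cis (chiral); PPh3 cis, ONO trans, CH3CN cis.
One of these lacks any improper symmetry element and so occurs as an enantiomeric pair, giving 5 + 1 = 6 stereoisomers in total.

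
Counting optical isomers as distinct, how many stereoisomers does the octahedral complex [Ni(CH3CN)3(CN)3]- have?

Working through the distinct placements yields 2 geometric isomers: CH3CN mer; CH3CN fac.
Each arrangement has an internal mirror plane or centre of symmetry, so none is chiral.

2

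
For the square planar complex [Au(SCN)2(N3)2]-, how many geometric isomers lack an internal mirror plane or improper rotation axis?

In a square planar complex each vertex has one trans partner and two cis neighbours.
Systematic placement gives 2 geometric isomers: SCN cis; SCN trans.
Each arrangement has an internal mirror plane or centre of symmetry, so none is chiral.

0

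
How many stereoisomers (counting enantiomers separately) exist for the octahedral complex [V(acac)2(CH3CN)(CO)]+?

The six octahedral sites form three mutually perpendicular trans pairs.
Each acac is bidentate and must span two cis positions.
There are 2 geometric isomers: CH3CN and CO mutually trans; CH3CN and CO mutually cis (chiral).
One of these lacks any improper symmetry element and so occurs as an enantiomeric pair, giving 2 + 1 = 3 stereoisomers in total.

3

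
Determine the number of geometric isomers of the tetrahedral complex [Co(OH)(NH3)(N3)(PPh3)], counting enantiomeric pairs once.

1

Only one geometric arrangement is possible; it has no improper symmetry element, so it exists as a pair of enantiomers (2 stereoisomers).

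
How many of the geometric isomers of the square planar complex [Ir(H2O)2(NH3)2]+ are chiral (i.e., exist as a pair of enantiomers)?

In a square planar complex each vertex has one trans partner and two cis neighbours.
There are 2 geometric isomers: H2O cis; H2O trans.
Each arrangement has an internal mirror plane or centre of symmetry, so none is chiral.

0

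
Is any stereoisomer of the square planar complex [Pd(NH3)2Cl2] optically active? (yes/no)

no

A square has two trans pairs of vertices; adjacent vertices are cis.
The distinct arrangements are (2 in all): NH3 cis; NH3 trans.
Each arrangement has an internal mirror plane or centre of symmetry, so none is chiral.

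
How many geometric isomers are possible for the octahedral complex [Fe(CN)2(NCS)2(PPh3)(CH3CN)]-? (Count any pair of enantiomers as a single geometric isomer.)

6

An octahedron has six vertices in three trans pairs; every non-trans pair is cis.
There are 6 geometric isomers: CN cis, NCS cis (3 arrangements, 2 chiral); CN cis, NCS trans; CN trans, NCS cis; CN trans, NCS trans.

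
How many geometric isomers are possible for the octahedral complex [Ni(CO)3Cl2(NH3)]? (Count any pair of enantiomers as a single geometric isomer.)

The six octahedral sites form three mutually perpendicular trans pairs.
There are 3 geometric isomers: CO mer, Cl cis; CO mer, Cl trans; CO fac, Cl cis.

3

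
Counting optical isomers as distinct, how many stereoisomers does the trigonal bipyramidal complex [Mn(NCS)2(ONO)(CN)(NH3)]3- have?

10

A trigonal bipyramid has two axial and three equatorial sites, which are chemically inequivalent.
Systematic enumeration (placing each ligand type in turn and discarding arrangements equivalent by rotation or reflection) gives 7 geometric isomers.
Of these, 3 lack any improper symmetry element and so occur as enantiomeric pairs, giving 7 + 3 = 10 stereoisomers in total.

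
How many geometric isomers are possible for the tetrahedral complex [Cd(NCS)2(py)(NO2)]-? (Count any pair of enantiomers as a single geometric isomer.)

In a tetrahedral complex all four positions are equivalent and every pair of ligands is adjacent — there is no cis/trans distinction.
Only one geometric arrangement is possible.

1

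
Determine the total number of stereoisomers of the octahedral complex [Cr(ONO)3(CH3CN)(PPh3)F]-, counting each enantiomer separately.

5

In an octahedral complex each vertex has one trans partner and four cis neighbours.
There are 4 geometric isomers: ONO mer (3 arrangements); ONO fac (chiral).
One of these lacks any improper symmetry element and so occurs as an enantiomeric pair, giving 4 + 1 = 5 stereoisomers in total.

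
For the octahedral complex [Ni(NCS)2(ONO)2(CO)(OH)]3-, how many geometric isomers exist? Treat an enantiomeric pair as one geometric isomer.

The distinct arrangements are (6 in all): NCS cis, ONO trans; NCS cis, ONO cis (3 arrangements, 2 chiral); NCS trans, ONO trans; NCS trans, ONO cis.

6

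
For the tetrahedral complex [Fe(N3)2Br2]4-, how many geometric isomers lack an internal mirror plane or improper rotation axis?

0

Only one geometric arrangement is possible.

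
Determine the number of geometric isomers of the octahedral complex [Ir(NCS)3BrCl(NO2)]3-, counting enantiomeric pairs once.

4

An octahedron has six vertices in three trans pairs; every non-trans pair is cis.
There are 4 geometric isomers: NCS mer (3 arrangements); NCS fac (chiral).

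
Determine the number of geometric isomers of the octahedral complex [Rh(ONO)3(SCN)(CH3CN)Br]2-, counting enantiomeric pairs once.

4

An octahedron has six vertices in three trans pairs; every non-trans pair is cis.
Working through the distinct placements yields 4 geometric isomers: ONO mer (3 arrangements); ONO fac (chiral).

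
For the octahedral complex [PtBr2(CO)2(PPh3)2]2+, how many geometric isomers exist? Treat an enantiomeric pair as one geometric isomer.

5

An octahedron has six vertices in three trans pairs; every non-trans pair is cis.
Systematic placement gives 5 geometric isomers: Br trans, CO trans, PPh3 trans; Br trans, CO cis, PPh3 cis; Br cis, CO cis, PPh3 trans; Br cis, CO cis, PPh3 cis (chiral); Br cis, CO trans, PPh3 cis.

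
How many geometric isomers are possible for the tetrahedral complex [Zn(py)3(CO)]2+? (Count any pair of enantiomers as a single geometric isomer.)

1

All four vertices of a tetrahedron are equivalent and mutually adjacent, so cis/trans isomerism cannot arise.
Only one geometric arrangement is possible.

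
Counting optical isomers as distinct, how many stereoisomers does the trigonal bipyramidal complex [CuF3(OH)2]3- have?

3

A trigonal bipyramid has two axial and three equatorial sites, which are chemically inequivalent.
Systematic placement gives 3 geometric isomers: OH both equatorial; OH one axial, one equatorial; OH both axial.
Each arrangement has an internal mirror plane or centre of symmetry, so none is chiral.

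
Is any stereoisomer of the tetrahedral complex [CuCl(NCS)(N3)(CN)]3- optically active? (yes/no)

yes

All four vertices of a tetrahedron are equivalent and mutually adjacent, so cis/trans isomerism cannot arise.
Only one geometric arrangement is possible; it has no improper symmetry element, so it exists as a pair of enantiomers (2 stereoisomers).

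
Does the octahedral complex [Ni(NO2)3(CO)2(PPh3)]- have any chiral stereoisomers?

no

In an octahedral complex each vertex has one trans partner and four cis neighbours.
Systematic placement gives 3 geometric isomers: NO2 mer, CO trans; NO2 fac, CO cis; NO2 mer, CO cis.
Each arrangement has an internal mirror plane or centre of symmetry, so none is chiral.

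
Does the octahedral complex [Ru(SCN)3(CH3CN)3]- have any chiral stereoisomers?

Working through the distinct placements yields 2 geometric isomers: SCN mer; SCN fac.
Each arrangement has an internal mirror plane or centre of symmetry, so none is chiral.

no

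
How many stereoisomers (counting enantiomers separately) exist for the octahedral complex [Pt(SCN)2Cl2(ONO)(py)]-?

Working through the distinct placements yields 6 geometric isomers: SCN cis, Cl trans; SCN trans, Cl trans; SCN cis, Cl cis (3 arrangements, 2 chiral); SCN trans, Cl cis.
Of these, 2 lack any improper symmetry element and so occur as enantiomeric pairs, giving 6 + 2 = 8 stereoisomers in total.

8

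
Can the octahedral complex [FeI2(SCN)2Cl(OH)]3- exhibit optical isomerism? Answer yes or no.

There are 6 geometric isomers: I cis, SCN trans; I cis, SCN cis (3 arrangements, 2 chiral); I trans, SCN trans; I trans, SCN cis.
Of these, 2 lack any improper symmetry element and so occur as enantiomeric pairs, giving 6 + 2 = 8 stereoisomers in total.

yes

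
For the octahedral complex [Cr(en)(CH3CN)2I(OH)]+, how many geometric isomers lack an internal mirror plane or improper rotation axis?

2

Each en is bidentate and must span two cis positions.
The distinct arrangements are (4 in all): CH3CN trans; CH3CN cis (3 arrangements, 2 chiral).
Of these, 2 lack any improper symmetry element and so occur as enantiomeric pairs, giving 4 + 2 = 6 stereoisomers in total.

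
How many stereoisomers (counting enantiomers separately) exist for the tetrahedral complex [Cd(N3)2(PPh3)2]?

1

In a tetrahedral complex all four positions are equivalent and every pair of ligands is adjacent — there is no cis/trans distinction.
Only one geometric arrangement is possible.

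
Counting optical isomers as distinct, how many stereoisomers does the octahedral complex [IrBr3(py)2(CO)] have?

3

In an octahedral complex each vertex has one trans partner and four cis neighbours.
Systematic placement gives 3 geometric isomers: Br mer, py trans; Br mer, py cis; Br fac, py cis.
Each arrangement has an internal mirror plane or centre of symmetry, so none is chiral.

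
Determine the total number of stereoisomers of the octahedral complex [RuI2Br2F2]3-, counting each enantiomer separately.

An octahedron has six vertices in three trans pairs; every non-trans pair is cis.
There are 5 geometric isomers: I trans, Br trans, F trans; I cis, Br trans, F cis; I trans, Br cis, F cis; I cis, Br cis, F cis (chiral); I cis, Br cis, F trans.
One of these lacks any improper symmetry element and so occurs as an enantiomeric pair, giving 5 + 1 = 6 stereoisomers in total.

6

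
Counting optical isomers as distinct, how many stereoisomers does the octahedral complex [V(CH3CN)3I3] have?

The six octahedral sites form three mutually perpendicular trans pairs.
Systematic placement gives 2 geometric isomers: CH3CN mer; CH3CN fac.
Each arrangement has an internal mirror plane or centre of symmetry, so none is chiral.

2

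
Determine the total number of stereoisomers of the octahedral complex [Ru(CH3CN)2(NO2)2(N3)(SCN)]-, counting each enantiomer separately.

8

The six octahedral sites form three mutually perpendicular trans pairs.
Systematic placement gives 6 geometric isomers: CH3CN trans, NO2 cis; CH3CN trans, NO2 trans; CH3CN cis, NO2 cis (3 arrangements, 2 chiral); CH3CN cis, NO2 trans.
Of these, 2 lack any improper symmetry element and so occur as enantiomeric pairs, giving 6 + 2 = 8 stereoisomers in total.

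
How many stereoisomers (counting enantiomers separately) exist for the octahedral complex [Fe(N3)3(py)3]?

The six octahedral sites form three mutually perpendicular trans pairs.
The distinct arrangements are (2 in all): N3 mer; N3 fac.
Each arrangement has an internal mirror plane or centre of symmetry, so none is chiral.

2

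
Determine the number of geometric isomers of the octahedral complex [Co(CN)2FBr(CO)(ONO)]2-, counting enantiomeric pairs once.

9

An octahedron has six vertices in three trans pairs; every non-trans pair is cis.
Placing the ligands in turn and identifying arrangements related by rotation or reflection leaves 9 distinct geometric isomers.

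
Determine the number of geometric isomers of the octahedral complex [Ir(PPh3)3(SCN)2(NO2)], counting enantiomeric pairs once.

3

An octahedron has six vertices in three trans pairs; every non-trans pair is cis.
Working through the distinct placements yields 3 geometric isomers: PPh3 mer, SCN trans; PPh3 fac, SCN cis; PPh3 mer, SCN cis.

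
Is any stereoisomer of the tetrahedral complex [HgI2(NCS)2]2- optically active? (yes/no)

All four vertices of a tetrahedron are equivalent and mutually adjacent, so cis/trans isomerism cannot arise.
Only one geometric arrangement is possible.

no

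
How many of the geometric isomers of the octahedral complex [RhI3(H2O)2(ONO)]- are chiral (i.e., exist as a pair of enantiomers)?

The six octahedral sites form three mutually perpendicular trans pairs.
Systematic placement gives 3 geometric isomers: I mer, H2O trans; I fac, H2O cis; I mer, H2O cis.
Each arrangement has an internal mirror plane or centre of symmetry, so none is chiral.

0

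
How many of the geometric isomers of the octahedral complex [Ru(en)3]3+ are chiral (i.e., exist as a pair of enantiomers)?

1

In an octahedral complex each vertex has one trans partner and four cis neighbours.
Each en is bidentate and must span two cis positions.
Only one geometric arrangement is possible; it has no improper symmetry element, so it exists as a pair of enantiomers (2 stereoisomers).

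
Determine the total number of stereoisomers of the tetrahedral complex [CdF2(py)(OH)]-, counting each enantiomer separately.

In a tetrahedral complex all four positions are equivalent and every pair of ligands is adjacent — there is no cis/trans distinction.
Only one geometric arrangement is possible.

1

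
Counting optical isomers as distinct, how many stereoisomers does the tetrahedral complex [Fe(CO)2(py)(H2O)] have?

Only one geometric arrangement is possible.

1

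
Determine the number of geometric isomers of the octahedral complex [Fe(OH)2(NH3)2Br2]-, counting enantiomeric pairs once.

An octahedron has six vertices in three trans pairs; every non-trans pair is cis.
The distinct arrangements are (5 in all): OH trans, NH3 trans, Br trans; OH cis, NH3 cis, Br trans; OH trans, NH3 cis, Br cis; OH cis, NH3 cis, Br cis (chiral); OH cis, NH3 trans, Br cis.

5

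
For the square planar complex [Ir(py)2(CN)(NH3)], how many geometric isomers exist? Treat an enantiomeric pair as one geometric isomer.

In a square planar complex each vertex has one trans partner and two cis neighbours.
Working through the distinct placements yields 2 geometric isomers: py cis; py trans.

2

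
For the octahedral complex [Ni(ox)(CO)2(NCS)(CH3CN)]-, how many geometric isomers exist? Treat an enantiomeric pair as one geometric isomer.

4

Each ox is bidentate and must span two cis positions.
Systematic placement gives 4 geometric isomers: CO cis (3 arrangements, 2 chiral); CO trans.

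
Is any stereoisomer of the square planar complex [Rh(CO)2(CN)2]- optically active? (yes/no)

no

A square has two trans pairs of vertices; adjacent vertices are cis.
Working through the distinct placements yields 2 geometric isomers: CO cis; CO trans.
Each arrangement has an internal mirror plane or centre of symmetry, so none is chiral.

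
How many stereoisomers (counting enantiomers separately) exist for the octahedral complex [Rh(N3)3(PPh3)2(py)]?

In an octahedral complex each vertex has one trans partner and four cis neighbours.
Systematic placement gives 3 geometric isomers: N3 mer, PPh3 cis; N3 mer, PPh3 trans; N3 fac, PPh3 cis.
Each arrangement has an internal mirror plane or centre of symmetry, so none is chiral.

3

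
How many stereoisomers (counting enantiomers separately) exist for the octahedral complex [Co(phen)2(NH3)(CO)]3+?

An octahedron has six vertices in three trans pairs; every non-trans pair is cis.
Each phen is bidentate and must span two cis positions.
Working through the distinct placements yields 2 geometric isomers: NH3 and CO mutually trans; NH3 and CO mutually cis (chiral).
One of these lacks any improper symmetry element and so occurs as an enantiomeric pair, giving 2 + 1 = 3 stereoisomers in total.

3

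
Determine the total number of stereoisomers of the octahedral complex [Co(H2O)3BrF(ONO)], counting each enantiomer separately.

An octahedron has six vertices in three trans pairs; every non-trans pair is cis.
The distinct arrangements are (4 in all): H2O mer (3 arrangements); H2O fac (chiral).
One of these lacks any improper symmetry element and so occurs as an enantiomeric pair, giving 4 + 1 = 5 stereoisomers in total.

5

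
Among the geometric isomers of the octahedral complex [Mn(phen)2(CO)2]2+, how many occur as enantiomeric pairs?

1

In an octahedral complex each vertex has one trans partner and four cis neighbours.
Each phen is bidentate and must span two cis positions.
Working through the distinct placements yields 2 geometric isomers: CO trans; CO cis (chiral).
One of these lacks any improper symmetry element and so occurs as an enantiomeric pair, giving 2 + 1 = 3 stereoisomers in total.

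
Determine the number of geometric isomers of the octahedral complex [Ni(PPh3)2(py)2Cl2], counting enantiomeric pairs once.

5

In an octahedral complex each vertex has one trans partner and four cis neighbours.
Working through the distinct placements yields 5 geometric isomers: PPh3 trans, py trans, Cl trans; PPh3 cis, py cis, Cl trans; PPh3 cis, py trans, Cl cis; PPh3 cis, py cis, Cl cis (chiral); PPh3 trans, py cis, Cl cis.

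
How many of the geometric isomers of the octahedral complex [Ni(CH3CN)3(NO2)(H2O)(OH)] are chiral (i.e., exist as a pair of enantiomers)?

1

An octahedron has six vertices in three trans pairs; every non-trans pair is cis.
There are 4 geometric isomers: CH3CN mer (3 arrangements); CH3CN fac (chiral).
One of these lacks any improper symmetry element and so occurs as an enantiomeric pair, giving 4 + 1 = 5 stereoisomers in total.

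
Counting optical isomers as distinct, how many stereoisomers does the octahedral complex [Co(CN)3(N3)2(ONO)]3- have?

3

An octahedron has six vertices in three trans pairs; every non-trans pair is cis.
There are 3 geometric isomers: CN mer, N3 cis; CN mer, N3 trans; CN fac, N3 cis.
Each arrangement has an internal mirror plane or centre of symmetry, so none is chiral.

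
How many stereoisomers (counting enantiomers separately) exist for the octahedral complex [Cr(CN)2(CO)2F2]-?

The six octahedral sites form three mutually perpendicular trans pairs.
Systematic placement gives 5 geometric isomers: CN trans, CO trans, F trans; CN trans, CO cis, F cis; CN cis, CO cis, F trans; CN cis, CO cis, F cis (chiral); CN cis, CO trans, F cis.
One of these lacks any improper symmetry element and so occurs as an enantiomeric pair, giving 5 + 1 = 6 stereoisomers in total.

6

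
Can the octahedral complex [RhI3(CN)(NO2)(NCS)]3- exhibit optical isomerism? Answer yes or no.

An octahedron has six vertices in three trans pairs; every non-trans pair is cis.
There are 4 geometric isomers: I mer (3 arrangements); I fac (chiral).
One of these lacks any improper symmetry element and so occurs as an enantiomeric pair, giving 4 + 1 = 5 stereoisomers in total.

yes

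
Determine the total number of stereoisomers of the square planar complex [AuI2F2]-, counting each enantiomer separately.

2

Systematic placement gives 2 geometric isomers: I cis; I trans.
Each arrangement has an internal mirror plane or centre of symmetry, so none is chiral.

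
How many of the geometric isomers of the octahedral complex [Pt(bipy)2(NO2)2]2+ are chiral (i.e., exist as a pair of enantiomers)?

1

The six octahedral sites form three mutually perpendicular trans pairs.
Each bipy is bidentate and must span two cis positions.
There are 2 geometric isomers: NO2 trans; NO2 cis (chiral).
One of these lacks any improper symmetry element and so occurs as an enantiomeric pair, giving 2 + 1 = 3 stereoisomers in total.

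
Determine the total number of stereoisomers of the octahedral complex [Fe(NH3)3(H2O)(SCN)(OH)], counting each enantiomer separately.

The six octahedral sites form three mutually perpendicular trans pairs.
Systematic placement gives 4 geometric isomers: NH3 mer (3 arrangements); NH3 fac (chiral).
One of these lacks any improper symmetry element and so occurs as an enantiomeric pair, giving 4 + 1 = 5 stereoisomers in total.

5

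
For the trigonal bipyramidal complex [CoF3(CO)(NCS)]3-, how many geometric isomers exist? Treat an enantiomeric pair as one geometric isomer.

4

In a trigonal bipyramid the two axial positions differ from the three equatorial ones.
Systematic placement gives 4 geometric isomers: CO axial, NCS equatorial; CO axial, NCS axial; CO equatorial, NCS equatorial; CO equatorial, NCS axial.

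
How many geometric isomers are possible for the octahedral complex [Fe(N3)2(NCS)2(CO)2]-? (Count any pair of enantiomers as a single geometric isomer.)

There are 5 geometric isomers: N3 trans, NCS trans, CO trans; N3 cis, NCS cis, CO trans; N3 cis, NCS trans, CO cis; N3 cis, NCS cis, CO cis (chiral); N3 trans, NCS cis, CO cis.

5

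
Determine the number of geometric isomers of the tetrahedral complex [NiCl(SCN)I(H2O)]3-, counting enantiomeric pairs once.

1

In a tetrahedral complex all four positions are equivalent and every pair of ligands is adjacent — there is no cis/trans distinction.
Only one geometric arrangement is possible; it has no improper symmetry element, so it exists as a pair of enantiomers (2 stereoisomers).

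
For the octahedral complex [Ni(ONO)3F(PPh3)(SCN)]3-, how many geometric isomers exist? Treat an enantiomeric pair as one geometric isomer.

4

The six octahedral sites form three mutually perpendicular trans pairs.
Systematic placement gives 4 geometric isomers: ONO mer (3 arrangements); ONO fac (chiral).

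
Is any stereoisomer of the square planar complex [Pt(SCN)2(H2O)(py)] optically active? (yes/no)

The distinct arrangements are (2 in all): SCN cis; SCN trans.
Each arrangement has an internal mirror plane or centre of symmetry, so none is chiral.

no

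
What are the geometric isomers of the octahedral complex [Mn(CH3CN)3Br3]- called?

The six octahedral sites form three mutually perpendicular trans pairs.
The distinct arrangements are (2 in all): CH3CN mer; CH3CN fac.

fac and mer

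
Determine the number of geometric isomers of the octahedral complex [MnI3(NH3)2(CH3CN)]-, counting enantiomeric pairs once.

The six octahedral sites form three mutually perpendicular trans pairs.
Systematic placement gives 3 geometric isomers: I mer, NH3 trans; I fac, NH3 cis; I mer, NH3 cis.

3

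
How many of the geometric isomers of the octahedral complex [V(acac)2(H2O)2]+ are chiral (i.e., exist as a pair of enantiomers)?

1

Each acac is bidentate and must span two cis positions.
The distinct arrangements are (2 in all): H2O trans; H2O cis (chiral).
One of these lacks any improper symmetry element and so occurs as an enantiomeric pair, giving 2 + 1 = 3 stereoisomers in total.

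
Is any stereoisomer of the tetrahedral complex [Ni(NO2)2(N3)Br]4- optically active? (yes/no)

no

All four vertices of a tetrahedron are equivalent and mutually adjacent, so cis/trans isomerism cannot arise.
Only one geometric arrangement is possible.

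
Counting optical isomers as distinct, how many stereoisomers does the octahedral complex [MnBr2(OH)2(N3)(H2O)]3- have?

The six octahedral sites form three mutually perpendicular trans pairs.
Working through the distinct placements yields 6 geometric isomers: Br trans, OH trans; Br trans, OH cis; Br cis, OH trans; Br cis, OH cis (3 arrangements, 2 chiral).
Of these, 2 lack any improper symmetry element and so occur as enantiomeric pairs, giving 6 + 2 = 8 stereoisomers in total.

8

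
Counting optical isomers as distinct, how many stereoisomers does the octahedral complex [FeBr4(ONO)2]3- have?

2

The six octahedral sites form three mutually perpendicular trans pairs.
Systematic placement gives 2 geometric isomers: ONO trans; ONO cis.
Each arrangement has an internal mirror plane or centre of symmetry, so none is chiral.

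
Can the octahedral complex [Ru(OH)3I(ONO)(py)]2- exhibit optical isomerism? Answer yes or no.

An octahedron has six vertices in three trans pairs; every non-trans pair is cis.
The distinct arrangements are (4 in all): OH mer (3 arrangements); OH fac (chiral).
One of these lacks any improper symmetry element and so occurs as an enantiomeric pair, giving 4 + 1 = 5 stereoisomers in total.

yes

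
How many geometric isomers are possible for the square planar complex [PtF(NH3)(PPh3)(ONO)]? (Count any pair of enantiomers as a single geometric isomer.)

3

In a square planar complex each vertex has one trans partner and two cis neighbours.
The distinct arrangements are (3 in all): (F/ONO trans, NH3/PPh3 trans); (F/PPh3 trans, NH3/ONO trans); (F/NH3 trans, ONO/PPh3 trans).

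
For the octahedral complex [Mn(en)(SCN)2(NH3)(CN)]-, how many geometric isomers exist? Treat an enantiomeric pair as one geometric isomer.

An octahedron has six vertices in three trans pairs; every non-trans pair is cis.
Each en is bidentate and must span two cis positions.
There are 4 geometric isomers: SCN cis (3 arrangements, 2 chiral); SCN trans.

4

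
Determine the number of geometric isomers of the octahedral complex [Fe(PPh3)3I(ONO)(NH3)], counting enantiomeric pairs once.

The distinct arrangements are (4 in all): PPh3 mer (3 arrangements); PPh3 fac (chiral).

4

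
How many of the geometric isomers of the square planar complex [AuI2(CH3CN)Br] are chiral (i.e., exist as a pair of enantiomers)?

0

A square has two trans pairs of vertices; adjacent vertices are cis.
Systematic placement gives 2 geometric isomers: I cis; I trans.
Each arrangement has an internal mirror plane or centre of symmetry, so none is chiral.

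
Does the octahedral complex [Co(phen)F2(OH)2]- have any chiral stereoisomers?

yes

The six octahedral sites form three mutually perpendicular trans pairs.
Each phen is bidentate and must span two cis positions.
The distinct arrangements are (3 in all): F trans, OH cis; F cis, OH cis (chiral); F cis, OH trans.
One of these lacks any improper symmetry element and so occurs as an enantiomeric pair, giving 3 + 1 = 4 stereoisomers in total.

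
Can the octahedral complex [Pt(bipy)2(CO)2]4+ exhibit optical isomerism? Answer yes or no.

An octahedron has six vertices in three trans pairs; every non-trans pair is cis.
Each bipy is bidentate and must span two cis positions.
Systematic placement gives 2 geometric isomers: CO trans; CO cis (chiral).
One of these lacks any improper symmetry element and so occurs as an enantiomeric pair, giving 2 + 1 = 3 stereoisomers in total.

yes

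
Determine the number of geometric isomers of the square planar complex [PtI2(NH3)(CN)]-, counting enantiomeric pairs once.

2

In a square planar complex each vertex has one trans partner and two cis neighbours.
Working through the distinct placements yields 2 geometric isomers: I cis; I trans.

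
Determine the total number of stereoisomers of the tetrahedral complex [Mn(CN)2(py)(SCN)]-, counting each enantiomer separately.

1

All four vertices of a tetrahedron are equivalent and mutually adjacent, so cis/trans isomerism cannot arise.
Only one geometric arrangement is possible.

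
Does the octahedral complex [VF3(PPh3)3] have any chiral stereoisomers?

Systematic placement gives 2 geometric isomers: F mer; F fac.
Each arrangement has an internal mirror plane or centre of symmetry, so none is chiral.

no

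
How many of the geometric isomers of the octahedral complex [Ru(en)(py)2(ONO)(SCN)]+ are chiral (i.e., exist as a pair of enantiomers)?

In an octahedral complex each vertex has one trans partner and four cis neighbours.
Each en is bidentate and must span two cis positions.
There are 4 geometric isomers: py cis (3 arrangements, 2 chiral); py trans.
Of these, 2 lack any improper symmetry element and so occur as enantiomeric pairs, giving 4 + 2 = 6 stereoisomers in total.

2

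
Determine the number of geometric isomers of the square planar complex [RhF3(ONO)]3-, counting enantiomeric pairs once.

In a square planar complex each vertex has one trans partner and two cis neighbours.
Only one geometric arrangement is possible.

1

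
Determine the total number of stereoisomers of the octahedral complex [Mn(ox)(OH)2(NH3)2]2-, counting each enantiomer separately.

Each ox is bidentate and must span two cis positions.
Systematic placement gives 3 geometric isomers: OH cis, NH3 trans; OH cis, NH3 cis (chiral); OH trans, NH3 cis.
One of these lacks any improper symmetry element and so occurs as an enantiomeric pair, giving 3 + 1 = 4 stereoisomers in total.

4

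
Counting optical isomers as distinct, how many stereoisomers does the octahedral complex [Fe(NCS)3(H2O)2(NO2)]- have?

An octahedron has six vertices in three trans pairs; every non-trans pair is cis.
Working through the distinct placements yields 3 geometric isomers: NCS mer, H2O trans; NCS fac, H2O cis; NCS mer, H2O cis.
Each arrangement has an internal mirror plane or centre of symmetry, so none is chiral.

3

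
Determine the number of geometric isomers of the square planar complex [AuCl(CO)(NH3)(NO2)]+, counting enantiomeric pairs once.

A square has two trans pairs of vertices; adjacent vertices are cis.
The distinct arrangements are (3 in all): (CO/NH3 trans, Cl/NO2 trans); (CO/NO2 trans, Cl/NH3 trans); (CO/Cl trans, NH3/NO2 trans).

3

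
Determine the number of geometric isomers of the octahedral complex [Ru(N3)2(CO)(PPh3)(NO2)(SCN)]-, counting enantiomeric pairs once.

9

Exhaustive case analysis gives 9 geometric isomers.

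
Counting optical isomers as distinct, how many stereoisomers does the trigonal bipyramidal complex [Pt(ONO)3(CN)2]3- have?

3

Working through the distinct placements yields 3 geometric isomers: CN both axial; CN one axial, one equatorial; CN both equatorial.
Each arrangement has an internal mirror plane or centre of symmetry, so none is chiral.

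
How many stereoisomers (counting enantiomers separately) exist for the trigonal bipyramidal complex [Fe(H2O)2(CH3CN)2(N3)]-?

A trigonal bipyramid has two axial and three equatorial sites, which are chemically inequivalent.
Placing the ligands in turn and identifying arrangements related by rotation or reflection leaves 5 distinct geometric isomers.
One of these lacks any improper symmetry element and so occurs as an enantiomeric pair, giving 5 + 1 = 6 stereoisomers in total.

6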